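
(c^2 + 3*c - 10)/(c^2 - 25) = (c - 2)/(c - 5)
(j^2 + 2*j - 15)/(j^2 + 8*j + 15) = (j - 3)/(j + 3)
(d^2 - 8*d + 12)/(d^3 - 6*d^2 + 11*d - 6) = (d - 6)/(d^2 - 4*d + 3)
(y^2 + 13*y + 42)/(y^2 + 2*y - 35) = (y + 6)/(y - 5)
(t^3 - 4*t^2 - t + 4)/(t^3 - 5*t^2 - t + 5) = (t - 4)/(t - 5)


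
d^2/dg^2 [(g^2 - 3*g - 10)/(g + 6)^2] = 6*(14 - 5*g)/(g^4 + 24*g^3 + 216*g^2 + 864*g + 1296)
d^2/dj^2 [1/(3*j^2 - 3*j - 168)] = 2*(j^2 - j - (2*j - 1)^2 - 56)/(3*(-j^2 + j + 56)^3)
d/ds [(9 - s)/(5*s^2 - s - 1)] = (-5*s^2 + s + (s - 9)*(10*s - 1) + 1)/(-5*s^2 + s + 1)^2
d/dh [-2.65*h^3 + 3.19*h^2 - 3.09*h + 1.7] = -7.95*h^2 + 6.38*h - 3.09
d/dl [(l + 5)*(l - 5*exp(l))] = l - (l + 5)*(5*exp(l) - 1) - 5*exp(l)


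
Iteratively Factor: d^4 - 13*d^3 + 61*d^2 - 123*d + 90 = (d - 3)*(d^3 - 10*d^2 + 31*d - 30) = (d - 3)*(d - 2)*(d^2 - 8*d + 15) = (d - 3)^2*(d - 2)*(d - 5)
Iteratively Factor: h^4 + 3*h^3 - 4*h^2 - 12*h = (h + 2)*(h^3 + h^2 - 6*h) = (h + 2)*(h + 3)*(h^2 - 2*h) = (h - 2)*(h + 2)*(h + 3)*(h)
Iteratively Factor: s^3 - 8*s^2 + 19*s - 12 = (s - 4)*(s^2 - 4*s + 3) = (s - 4)*(s - 3)*(s - 1)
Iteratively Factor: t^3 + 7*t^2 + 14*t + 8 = (t + 2)*(t^2 + 5*t + 4) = (t + 1)*(t + 2)*(t + 4)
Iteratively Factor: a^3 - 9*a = (a + 3)*(a^2 - 3*a) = a*(a + 3)*(a - 3)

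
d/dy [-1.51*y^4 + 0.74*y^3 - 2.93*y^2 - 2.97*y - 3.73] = -6.04*y^3 + 2.22*y^2 - 5.86*y - 2.97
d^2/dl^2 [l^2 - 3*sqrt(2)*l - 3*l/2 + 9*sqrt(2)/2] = 2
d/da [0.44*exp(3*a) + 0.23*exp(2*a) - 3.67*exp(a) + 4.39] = (1.32*exp(2*a) + 0.46*exp(a) - 3.67)*exp(a)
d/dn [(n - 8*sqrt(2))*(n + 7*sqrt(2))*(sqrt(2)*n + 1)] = 3*sqrt(2)*n^2 - 2*n - 113*sqrt(2)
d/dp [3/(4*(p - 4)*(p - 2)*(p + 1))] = 3*(-3*p^2 + 10*p - 2)/(4*(p^6 - 10*p^5 + 29*p^4 - 4*p^3 - 76*p^2 + 32*p + 64))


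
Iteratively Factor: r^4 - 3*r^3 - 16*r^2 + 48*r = (r + 4)*(r^3 - 7*r^2 + 12*r) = (r - 4)*(r + 4)*(r^2 - 3*r) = (r - 4)*(r - 3)*(r + 4)*(r)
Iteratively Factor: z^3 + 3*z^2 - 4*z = (z)*(z^2 + 3*z - 4) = z*(z - 1)*(z + 4)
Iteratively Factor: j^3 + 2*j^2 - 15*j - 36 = (j + 3)*(j^2 - j - 12) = (j + 3)^2*(j - 4)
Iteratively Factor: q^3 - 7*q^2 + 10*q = (q)*(q^2 - 7*q + 10) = q*(q - 2)*(q - 5)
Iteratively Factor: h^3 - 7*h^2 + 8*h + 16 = (h - 4)*(h^2 - 3*h - 4) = (h - 4)^2*(h + 1)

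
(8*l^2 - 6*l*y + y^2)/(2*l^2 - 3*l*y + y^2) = (-4*l + y)/(-l + y)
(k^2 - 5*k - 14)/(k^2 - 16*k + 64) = (k^2 - 5*k - 14)/(k^2 - 16*k + 64)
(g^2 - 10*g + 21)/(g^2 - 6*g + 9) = (g - 7)/(g - 3)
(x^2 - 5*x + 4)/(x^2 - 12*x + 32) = (x - 1)/(x - 8)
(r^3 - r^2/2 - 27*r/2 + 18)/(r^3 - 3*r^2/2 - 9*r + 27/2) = (r + 4)/(r + 3)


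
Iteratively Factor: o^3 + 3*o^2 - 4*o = (o - 1)*(o^2 + 4*o) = (o - 1)*(o + 4)*(o)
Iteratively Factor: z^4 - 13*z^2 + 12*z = (z - 3)*(z^3 + 3*z^2 - 4*z) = z*(z - 3)*(z^2 + 3*z - 4) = z*(z - 3)*(z - 1)*(z + 4)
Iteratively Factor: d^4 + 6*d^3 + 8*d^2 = (d + 2)*(d^3 + 4*d^2) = d*(d + 2)*(d^2 + 4*d) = d*(d + 2)*(d + 4)*(d)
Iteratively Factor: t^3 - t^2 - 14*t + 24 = (t - 3)*(t^2 + 2*t - 8) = (t - 3)*(t + 4)*(t - 2)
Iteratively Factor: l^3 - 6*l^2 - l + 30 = (l + 2)*(l^2 - 8*l + 15) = (l - 3)*(l + 2)*(l - 5)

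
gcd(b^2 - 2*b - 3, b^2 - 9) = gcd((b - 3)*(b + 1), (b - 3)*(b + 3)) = b - 3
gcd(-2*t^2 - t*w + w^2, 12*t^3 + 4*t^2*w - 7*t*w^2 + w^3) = 2*t^2 + t*w - w^2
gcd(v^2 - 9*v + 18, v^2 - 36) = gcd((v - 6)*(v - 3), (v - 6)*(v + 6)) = v - 6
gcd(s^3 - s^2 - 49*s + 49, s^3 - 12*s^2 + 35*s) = s - 7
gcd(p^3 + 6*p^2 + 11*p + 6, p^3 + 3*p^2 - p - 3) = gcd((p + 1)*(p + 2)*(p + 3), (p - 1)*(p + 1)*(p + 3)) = p^2 + 4*p + 3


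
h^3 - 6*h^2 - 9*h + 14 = (h - 7)*(h - 1)*(h + 2)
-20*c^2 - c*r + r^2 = (-5*c + r)*(4*c + r)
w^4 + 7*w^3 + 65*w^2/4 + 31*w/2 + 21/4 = (w + 1)^2*(w + 3/2)*(w + 7/2)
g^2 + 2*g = g*(g + 2)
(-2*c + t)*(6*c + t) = -12*c^2 + 4*c*t + t^2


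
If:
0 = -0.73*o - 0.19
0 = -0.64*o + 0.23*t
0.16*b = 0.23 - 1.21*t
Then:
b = 6.91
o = -0.26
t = -0.72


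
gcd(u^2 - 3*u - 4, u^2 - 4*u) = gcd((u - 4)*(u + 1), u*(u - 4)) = u - 4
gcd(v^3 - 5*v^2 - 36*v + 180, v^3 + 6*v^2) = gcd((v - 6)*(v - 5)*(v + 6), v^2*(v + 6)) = v + 6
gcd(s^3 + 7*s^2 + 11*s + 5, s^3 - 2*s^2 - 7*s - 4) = s^2 + 2*s + 1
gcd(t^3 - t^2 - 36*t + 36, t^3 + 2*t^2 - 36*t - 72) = t^2 - 36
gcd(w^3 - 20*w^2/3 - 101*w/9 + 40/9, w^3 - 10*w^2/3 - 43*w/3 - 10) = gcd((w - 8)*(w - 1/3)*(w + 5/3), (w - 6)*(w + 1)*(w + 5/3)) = w + 5/3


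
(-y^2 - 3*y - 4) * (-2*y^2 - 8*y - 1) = 2*y^4 + 14*y^3 + 33*y^2 + 35*y + 4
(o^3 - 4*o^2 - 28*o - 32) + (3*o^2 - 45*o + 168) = o^3 - o^2 - 73*o + 136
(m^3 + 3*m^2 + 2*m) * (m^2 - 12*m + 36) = m^5 - 9*m^4 + 2*m^3 + 84*m^2 + 72*m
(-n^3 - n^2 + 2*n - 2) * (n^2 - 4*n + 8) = -n^5 + 3*n^4 - 2*n^3 - 18*n^2 + 24*n - 16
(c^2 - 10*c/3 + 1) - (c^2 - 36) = 37 - 10*c/3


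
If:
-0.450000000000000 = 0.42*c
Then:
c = -1.07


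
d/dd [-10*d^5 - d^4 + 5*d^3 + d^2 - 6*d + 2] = -50*d^4 - 4*d^3 + 15*d^2 + 2*d - 6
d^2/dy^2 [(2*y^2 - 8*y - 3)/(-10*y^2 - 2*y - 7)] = 24*(70*y^3 + 110*y^2 - 125*y - 34)/(1000*y^6 + 600*y^5 + 2220*y^4 + 848*y^3 + 1554*y^2 + 294*y + 343)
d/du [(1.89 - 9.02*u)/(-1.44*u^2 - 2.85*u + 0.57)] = (-12.9888*u^2 + 5.4432*u + 0.245100000000001)/(2.0736*u^4 + 8.208*u^3 + 6.4809*u^2 - 3.249*u + 0.3249)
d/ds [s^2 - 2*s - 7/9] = 2*s - 2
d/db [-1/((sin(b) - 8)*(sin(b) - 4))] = 2*(sin(b) - 6)*cos(b)/((sin(b) - 8)^2*(sin(b) - 4)^2)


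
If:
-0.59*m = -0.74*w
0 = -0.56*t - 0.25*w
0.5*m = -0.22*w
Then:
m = 0.00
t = 0.00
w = 0.00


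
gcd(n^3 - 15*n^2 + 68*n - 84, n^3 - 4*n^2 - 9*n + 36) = 1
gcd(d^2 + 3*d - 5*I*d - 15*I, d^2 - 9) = d + 3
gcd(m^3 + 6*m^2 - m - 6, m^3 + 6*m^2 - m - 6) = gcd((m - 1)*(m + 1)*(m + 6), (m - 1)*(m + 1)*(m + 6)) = m^3 + 6*m^2 - m - 6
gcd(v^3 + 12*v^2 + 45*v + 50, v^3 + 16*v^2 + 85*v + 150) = v^2 + 10*v + 25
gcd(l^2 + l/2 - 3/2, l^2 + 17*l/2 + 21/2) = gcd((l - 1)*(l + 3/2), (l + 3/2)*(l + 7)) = l + 3/2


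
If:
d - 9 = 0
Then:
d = 9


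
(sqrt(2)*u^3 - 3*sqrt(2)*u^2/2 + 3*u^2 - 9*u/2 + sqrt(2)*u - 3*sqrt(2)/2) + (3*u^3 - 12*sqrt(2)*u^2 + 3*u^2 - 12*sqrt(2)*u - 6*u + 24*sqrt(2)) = sqrt(2)*u^3 + 3*u^3 - 27*sqrt(2)*u^2/2 + 6*u^2 - 11*sqrt(2)*u - 21*u/2 + 45*sqrt(2)/2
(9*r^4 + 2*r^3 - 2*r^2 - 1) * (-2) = -18*r^4 - 4*r^3 + 4*r^2 + 2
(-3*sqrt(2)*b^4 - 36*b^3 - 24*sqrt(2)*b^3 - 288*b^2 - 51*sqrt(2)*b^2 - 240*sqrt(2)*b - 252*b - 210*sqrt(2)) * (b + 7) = -3*sqrt(2)*b^5 - 45*sqrt(2)*b^4 - 36*b^4 - 540*b^3 - 219*sqrt(2)*b^3 - 2268*b^2 - 597*sqrt(2)*b^2 - 1890*sqrt(2)*b - 1764*b - 1470*sqrt(2)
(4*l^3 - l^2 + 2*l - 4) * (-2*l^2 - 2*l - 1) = -8*l^5 - 6*l^4 - 6*l^3 + 5*l^2 + 6*l + 4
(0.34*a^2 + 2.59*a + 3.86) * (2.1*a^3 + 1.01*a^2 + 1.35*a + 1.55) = 0.714*a^5 + 5.7824*a^4 + 11.1809*a^3 + 7.9221*a^2 + 9.2255*a + 5.983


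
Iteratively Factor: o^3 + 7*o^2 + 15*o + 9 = (o + 3)*(o^2 + 4*o + 3) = (o + 3)^2*(o + 1)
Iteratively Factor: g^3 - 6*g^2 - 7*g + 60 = (g - 5)*(g^2 - g - 12) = (g - 5)*(g - 4)*(g + 3)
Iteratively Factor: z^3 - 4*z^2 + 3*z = (z)*(z^2 - 4*z + 3) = z*(z - 1)*(z - 3)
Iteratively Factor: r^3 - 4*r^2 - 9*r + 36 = (r + 3)*(r^2 - 7*r + 12) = (r - 4)*(r + 3)*(r - 3)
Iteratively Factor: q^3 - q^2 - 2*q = (q - 2)*(q^2 + q) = (q - 2)*(q + 1)*(q)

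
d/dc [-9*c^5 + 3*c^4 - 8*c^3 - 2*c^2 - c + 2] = -45*c^4 + 12*c^3 - 24*c^2 - 4*c - 1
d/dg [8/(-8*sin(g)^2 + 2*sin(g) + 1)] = 16*(8*sin(g) - 1)*cos(g)/(-8*sin(g)^2 + 2*sin(g) + 1)^2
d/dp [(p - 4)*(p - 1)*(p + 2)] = 3*p^2 - 6*p - 6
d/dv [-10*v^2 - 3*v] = -20*v - 3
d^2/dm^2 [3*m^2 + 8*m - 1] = 6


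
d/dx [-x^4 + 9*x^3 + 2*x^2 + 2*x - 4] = -4*x^3 + 27*x^2 + 4*x + 2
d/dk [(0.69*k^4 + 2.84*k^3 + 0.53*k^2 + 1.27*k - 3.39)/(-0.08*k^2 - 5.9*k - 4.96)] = (-0.1104*k^5 - 12.4402*k^4 - 47.2016*k^3 - 45.2846*k^2 - 5.8*k - 26.3002)/(0.0064*k^4 + 0.944*k^3 + 35.6036*k^2 + 58.528*k + 24.6016)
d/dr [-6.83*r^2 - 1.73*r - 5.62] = -13.66*r - 1.73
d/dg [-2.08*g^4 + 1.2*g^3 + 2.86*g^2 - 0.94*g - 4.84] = -8.32*g^3 + 3.6*g^2 + 5.72*g - 0.94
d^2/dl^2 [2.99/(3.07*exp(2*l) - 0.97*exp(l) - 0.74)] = ((2.9003 - 36.7172*exp(l))*(-3.07*exp(2*l) + 0.97*exp(l) + 0.74) - 2.99*(6.14*exp(l) - 0.97)*(12.28*exp(l) - 1.94)*exp(l))*exp(l)/(-3.07*exp(2*l) + 0.97*exp(l) + 0.74)^3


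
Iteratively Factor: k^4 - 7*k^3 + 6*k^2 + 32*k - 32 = (k + 2)*(k^3 - 9*k^2 + 24*k - 16) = (k - 4)*(k + 2)*(k^2 - 5*k + 4) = (k - 4)^2*(k + 2)*(k - 1)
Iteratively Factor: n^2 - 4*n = (n - 4)*(n)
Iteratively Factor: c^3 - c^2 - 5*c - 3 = (c + 1)*(c^2 - 2*c - 3) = (c - 3)*(c + 1)*(c + 1)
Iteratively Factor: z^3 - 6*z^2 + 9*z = (z)*(z^2 - 6*z + 9) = z*(z - 3)*(z - 3)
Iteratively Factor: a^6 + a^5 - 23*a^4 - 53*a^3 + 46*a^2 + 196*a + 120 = (a + 1)*(a^5 - 23*a^3 - 30*a^2 + 76*a + 120) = (a + 1)*(a + 2)*(a^4 - 2*a^3 - 19*a^2 + 8*a + 60) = (a - 2)*(a + 1)*(a + 2)*(a^3 - 19*a - 30) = (a - 5)*(a - 2)*(a + 1)*(a + 2)*(a^2 + 5*a + 6) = (a - 5)*(a - 2)*(a + 1)*(a + 2)^2*(a + 3)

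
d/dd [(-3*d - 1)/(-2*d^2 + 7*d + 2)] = (-6*d^2 - 4*d + 1)/(4*d^4 - 28*d^3 + 41*d^2 + 28*d + 4)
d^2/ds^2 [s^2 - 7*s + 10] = 2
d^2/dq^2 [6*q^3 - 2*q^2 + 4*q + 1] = 36*q - 4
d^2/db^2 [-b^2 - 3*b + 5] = -2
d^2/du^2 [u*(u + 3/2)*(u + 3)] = 6*u + 9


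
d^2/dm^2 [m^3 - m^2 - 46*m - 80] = 6*m - 2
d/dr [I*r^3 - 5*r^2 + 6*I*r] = 3*I*r^2 - 10*r + 6*I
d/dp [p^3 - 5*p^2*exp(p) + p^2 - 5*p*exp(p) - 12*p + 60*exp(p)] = -5*p^2*exp(p) + 3*p^2 - 15*p*exp(p) + 2*p + 55*exp(p) - 12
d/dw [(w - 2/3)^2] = 2*w - 4/3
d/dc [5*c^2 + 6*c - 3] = 10*c + 6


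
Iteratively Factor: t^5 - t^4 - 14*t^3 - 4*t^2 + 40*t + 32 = (t - 2)*(t^4 + t^3 - 12*t^2 - 28*t - 16) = (t - 2)*(t + 2)*(t^3 - t^2 - 10*t - 8) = (t - 2)*(t + 1)*(t + 2)*(t^2 - 2*t - 8) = (t - 2)*(t + 1)*(t + 2)^2*(t - 4)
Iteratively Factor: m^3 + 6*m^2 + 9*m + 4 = (m + 1)*(m^2 + 5*m + 4) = (m + 1)^2*(m + 4)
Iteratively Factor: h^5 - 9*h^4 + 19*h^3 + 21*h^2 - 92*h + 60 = (h - 2)*(h^4 - 7*h^3 + 5*h^2 + 31*h - 30) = (h - 2)*(h + 2)*(h^3 - 9*h^2 + 23*h - 15) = (h - 2)*(h - 1)*(h + 2)*(h^2 - 8*h + 15) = (h - 5)*(h - 2)*(h - 1)*(h + 2)*(h - 3)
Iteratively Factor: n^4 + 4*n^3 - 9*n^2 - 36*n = (n)*(n^3 + 4*n^2 - 9*n - 36) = n*(n + 4)*(n^2 - 9) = n*(n - 3)*(n + 4)*(n + 3)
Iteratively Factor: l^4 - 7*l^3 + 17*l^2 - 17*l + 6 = (l - 1)*(l^3 - 6*l^2 + 11*l - 6) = (l - 2)*(l - 1)*(l^2 - 4*l + 3) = (l - 2)*(l - 1)^2*(l - 3)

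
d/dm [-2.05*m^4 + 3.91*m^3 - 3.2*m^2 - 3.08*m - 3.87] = -8.2*m^3 + 11.73*m^2 - 6.4*m - 3.08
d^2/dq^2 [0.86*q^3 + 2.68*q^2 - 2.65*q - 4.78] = 5.16*q + 5.36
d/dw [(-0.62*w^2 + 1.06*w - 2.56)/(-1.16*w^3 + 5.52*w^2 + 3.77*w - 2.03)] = (-0.7192*w^4 + 2.4592*w^3 - 17.0974*w^2 + 30.7796*w + 7.4994)/(1.3456*w^6 - 12.8064*w^5 + 21.724*w^4 + 46.3304*w^3 - 8.1983*w^2 - 15.3062*w + 4.1209)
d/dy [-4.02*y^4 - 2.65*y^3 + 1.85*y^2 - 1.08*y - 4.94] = -16.08*y^3 - 7.95*y^2 + 3.7*y - 1.08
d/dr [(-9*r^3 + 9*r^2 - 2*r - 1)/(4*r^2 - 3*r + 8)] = (-36*r^4 + 54*r^3 - 235*r^2 + 152*r - 19)/(16*r^4 - 24*r^3 + 73*r^2 - 48*r + 64)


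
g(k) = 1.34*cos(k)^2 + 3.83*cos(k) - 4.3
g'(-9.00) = 0.57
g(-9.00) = -6.68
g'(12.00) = 3.27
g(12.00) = -0.11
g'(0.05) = -0.33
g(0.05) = 0.86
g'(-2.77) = 0.48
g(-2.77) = -6.71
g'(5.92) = 2.25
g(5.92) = 0.45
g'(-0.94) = 4.37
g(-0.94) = -1.57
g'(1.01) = -4.45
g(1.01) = -1.88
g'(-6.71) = 2.60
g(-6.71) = 0.30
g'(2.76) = -0.50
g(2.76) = -6.70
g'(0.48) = -2.87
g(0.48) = 0.15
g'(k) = -2.68*sin(k)*cos(k) - 3.83*sin(k)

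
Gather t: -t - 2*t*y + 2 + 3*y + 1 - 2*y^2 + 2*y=t*(-2*y - 1) - 2*y^2 + 5*y + 3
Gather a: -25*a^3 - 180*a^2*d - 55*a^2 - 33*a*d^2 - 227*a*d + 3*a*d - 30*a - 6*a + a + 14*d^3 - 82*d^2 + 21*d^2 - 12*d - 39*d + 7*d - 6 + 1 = -25*a^3 + a^2*(-180*d - 55) + a*(-33*d^2 - 224*d - 35) + 14*d^3 - 61*d^2 - 44*d - 5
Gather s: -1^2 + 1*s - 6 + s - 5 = 2*s - 12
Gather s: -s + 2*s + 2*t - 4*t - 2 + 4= s - 2*t + 2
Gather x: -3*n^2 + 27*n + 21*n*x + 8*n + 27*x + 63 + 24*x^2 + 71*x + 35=-3*n^2 + 35*n + 24*x^2 + x*(21*n + 98) + 98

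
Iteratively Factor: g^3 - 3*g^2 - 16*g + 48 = (g - 3)*(g^2 - 16) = (g - 4)*(g - 3)*(g + 4)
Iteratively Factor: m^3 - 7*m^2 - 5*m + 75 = (m - 5)*(m^2 - 2*m - 15) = (m - 5)*(m + 3)*(m - 5)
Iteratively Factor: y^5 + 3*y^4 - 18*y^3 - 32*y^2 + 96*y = (y)*(y^4 + 3*y^3 - 18*y^2 - 32*y + 96) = y*(y + 4)*(y^3 - y^2 - 14*y + 24) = y*(y + 4)^2*(y^2 - 5*y + 6) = y*(y - 3)*(y + 4)^2*(y - 2)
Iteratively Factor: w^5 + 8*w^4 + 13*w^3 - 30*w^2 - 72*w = (w + 3)*(w^4 + 5*w^3 - 2*w^2 - 24*w) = (w + 3)^2*(w^3 + 2*w^2 - 8*w) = (w + 3)^2*(w + 4)*(w^2 - 2*w) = w*(w + 3)^2*(w + 4)*(w - 2)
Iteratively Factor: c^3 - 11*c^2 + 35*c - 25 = (c - 5)*(c^2 - 6*c + 5) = (c - 5)*(c - 1)*(c - 5)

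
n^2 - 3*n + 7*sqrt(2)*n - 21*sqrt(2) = (n - 3)*(n + 7*sqrt(2))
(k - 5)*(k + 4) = k^2 - k - 20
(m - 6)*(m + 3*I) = m^2 - 6*m + 3*I*m - 18*I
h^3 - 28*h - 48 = (h - 6)*(h + 2)*(h + 4)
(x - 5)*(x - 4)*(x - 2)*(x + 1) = x^4 - 10*x^3 + 27*x^2 - 2*x - 40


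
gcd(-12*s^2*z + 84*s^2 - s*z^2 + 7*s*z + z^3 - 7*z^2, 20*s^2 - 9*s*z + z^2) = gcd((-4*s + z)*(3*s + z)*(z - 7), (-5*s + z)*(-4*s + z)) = -4*s + z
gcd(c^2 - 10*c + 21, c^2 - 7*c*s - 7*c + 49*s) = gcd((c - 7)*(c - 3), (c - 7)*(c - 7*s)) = c - 7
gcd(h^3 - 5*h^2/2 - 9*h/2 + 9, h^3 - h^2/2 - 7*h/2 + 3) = h^2 + h/2 - 3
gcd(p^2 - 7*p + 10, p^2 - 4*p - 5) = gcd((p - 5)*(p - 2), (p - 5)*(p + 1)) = p - 5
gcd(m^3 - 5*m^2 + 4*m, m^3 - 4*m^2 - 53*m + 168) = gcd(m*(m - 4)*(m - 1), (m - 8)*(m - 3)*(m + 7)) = 1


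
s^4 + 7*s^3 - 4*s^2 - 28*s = s*(s - 2)*(s + 2)*(s + 7)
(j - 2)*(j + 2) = j^2 - 4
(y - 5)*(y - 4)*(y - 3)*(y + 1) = y^4 - 11*y^3 + 35*y^2 - 13*y - 60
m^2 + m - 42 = (m - 6)*(m + 7)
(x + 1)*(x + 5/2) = x^2 + 7*x/2 + 5/2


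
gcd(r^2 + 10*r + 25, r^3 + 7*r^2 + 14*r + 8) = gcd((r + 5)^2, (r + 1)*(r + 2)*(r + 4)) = 1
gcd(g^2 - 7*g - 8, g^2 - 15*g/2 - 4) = g - 8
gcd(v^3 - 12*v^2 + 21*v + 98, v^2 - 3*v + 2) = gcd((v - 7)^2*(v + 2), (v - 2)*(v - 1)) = 1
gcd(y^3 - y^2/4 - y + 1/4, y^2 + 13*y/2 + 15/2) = 1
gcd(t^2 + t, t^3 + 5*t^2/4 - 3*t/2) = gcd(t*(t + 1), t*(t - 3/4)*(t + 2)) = t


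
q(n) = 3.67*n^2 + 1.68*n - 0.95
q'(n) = 7.34*n + 1.68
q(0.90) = 3.53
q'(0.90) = 8.29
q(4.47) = 79.89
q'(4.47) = 34.49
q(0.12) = -0.70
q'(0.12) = 2.56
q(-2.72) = 21.63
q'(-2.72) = -18.28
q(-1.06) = 1.39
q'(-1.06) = -6.10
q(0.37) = 0.17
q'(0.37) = 4.40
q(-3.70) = 43.08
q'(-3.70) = -25.48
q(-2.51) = 17.95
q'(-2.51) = -16.74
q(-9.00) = 281.20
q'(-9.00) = -64.38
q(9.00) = 311.44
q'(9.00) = 67.74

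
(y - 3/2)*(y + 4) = y^2 + 5*y/2 - 6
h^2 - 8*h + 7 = (h - 7)*(h - 1)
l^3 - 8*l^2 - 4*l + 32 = (l - 8)*(l - 2)*(l + 2)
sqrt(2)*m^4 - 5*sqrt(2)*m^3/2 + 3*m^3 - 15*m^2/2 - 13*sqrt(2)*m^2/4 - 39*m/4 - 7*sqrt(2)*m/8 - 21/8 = (m - 7/2)*(m + 1/2)*(m + 3*sqrt(2)/2)*(sqrt(2)*m + sqrt(2)/2)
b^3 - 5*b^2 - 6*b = b*(b - 6)*(b + 1)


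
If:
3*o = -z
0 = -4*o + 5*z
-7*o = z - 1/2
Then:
No Solution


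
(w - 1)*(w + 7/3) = w^2 + 4*w/3 - 7/3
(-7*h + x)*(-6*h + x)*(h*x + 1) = 42*h^3*x - 13*h^2*x^2 + 42*h^2 + h*x^3 - 13*h*x + x^2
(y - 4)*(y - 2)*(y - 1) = y^3 - 7*y^2 + 14*y - 8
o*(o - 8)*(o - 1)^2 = o^4 - 10*o^3 + 17*o^2 - 8*o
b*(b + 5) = b^2 + 5*b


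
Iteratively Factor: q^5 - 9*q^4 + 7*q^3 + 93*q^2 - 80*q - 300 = (q - 5)*(q^4 - 4*q^3 - 13*q^2 + 28*q + 60) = (q - 5)^2*(q^3 + q^2 - 8*q - 12) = (q - 5)^2*(q + 2)*(q^2 - q - 6) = (q - 5)^2*(q - 3)*(q + 2)*(q + 2)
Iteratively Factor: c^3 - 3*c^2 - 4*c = (c + 1)*(c^2 - 4*c) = c*(c + 1)*(c - 4)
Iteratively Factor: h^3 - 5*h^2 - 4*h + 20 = (h + 2)*(h^2 - 7*h + 10) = (h - 2)*(h + 2)*(h - 5)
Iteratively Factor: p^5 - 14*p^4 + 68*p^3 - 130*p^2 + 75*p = (p - 5)*(p^4 - 9*p^3 + 23*p^2 - 15*p) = (p - 5)*(p - 3)*(p^3 - 6*p^2 + 5*p) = (p - 5)^2*(p - 3)*(p^2 - p) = (p - 5)^2*(p - 3)*(p - 1)*(p)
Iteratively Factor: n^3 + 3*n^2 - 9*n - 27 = (n + 3)*(n^2 - 9) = (n - 3)*(n + 3)*(n + 3)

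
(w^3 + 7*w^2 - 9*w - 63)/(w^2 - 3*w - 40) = (-w^3 - 7*w^2 + 9*w + 63)/(-w^2 + 3*w + 40)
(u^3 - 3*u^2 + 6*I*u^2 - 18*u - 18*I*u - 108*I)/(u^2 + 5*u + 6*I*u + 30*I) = (u^2 - 3*u - 18)/(u + 5)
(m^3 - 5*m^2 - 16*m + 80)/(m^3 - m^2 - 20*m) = (m - 4)/m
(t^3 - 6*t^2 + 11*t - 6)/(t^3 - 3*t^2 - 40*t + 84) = (t^2 - 4*t + 3)/(t^2 - t - 42)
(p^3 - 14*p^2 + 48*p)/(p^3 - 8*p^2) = (p - 6)/p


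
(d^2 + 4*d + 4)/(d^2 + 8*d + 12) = (d + 2)/(d + 6)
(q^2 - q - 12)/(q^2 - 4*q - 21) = (q - 4)/(q - 7)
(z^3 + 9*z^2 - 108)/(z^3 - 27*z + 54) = (z + 6)/(z - 3)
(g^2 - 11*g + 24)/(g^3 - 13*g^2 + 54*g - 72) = (g - 8)/(g^2 - 10*g + 24)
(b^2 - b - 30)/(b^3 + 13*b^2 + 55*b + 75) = (b - 6)/(b^2 + 8*b + 15)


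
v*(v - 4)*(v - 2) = v^3 - 6*v^2 + 8*v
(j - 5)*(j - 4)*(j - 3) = j^3 - 12*j^2 + 47*j - 60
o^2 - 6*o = o*(o - 6)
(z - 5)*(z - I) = z^2 - 5*z - I*z + 5*I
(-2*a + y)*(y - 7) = -2*a*y + 14*a + y^2 - 7*y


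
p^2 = p^2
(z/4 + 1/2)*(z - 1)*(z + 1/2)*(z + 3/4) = z^4/4 + 9*z^3/16 - 3*z^2/32 - 17*z/32 - 3/16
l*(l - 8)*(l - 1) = l^3 - 9*l^2 + 8*l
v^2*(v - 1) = v^3 - v^2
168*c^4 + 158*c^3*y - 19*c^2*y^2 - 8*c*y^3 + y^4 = (-7*c + y)*(-6*c + y)*(c + y)*(4*c + y)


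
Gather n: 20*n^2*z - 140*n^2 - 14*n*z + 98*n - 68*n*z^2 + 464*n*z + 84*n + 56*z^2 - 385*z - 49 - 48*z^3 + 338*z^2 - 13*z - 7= n^2*(20*z - 140) + n*(-68*z^2 + 450*z + 182) - 48*z^3 + 394*z^2 - 398*z - 56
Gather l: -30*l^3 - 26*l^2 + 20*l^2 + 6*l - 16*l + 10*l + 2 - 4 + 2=-30*l^3 - 6*l^2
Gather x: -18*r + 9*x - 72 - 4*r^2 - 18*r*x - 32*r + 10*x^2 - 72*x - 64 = -4*r^2 - 50*r + 10*x^2 + x*(-18*r - 63) - 136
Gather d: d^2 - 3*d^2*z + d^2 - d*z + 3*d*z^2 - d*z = d^2*(2 - 3*z) + d*(3*z^2 - 2*z)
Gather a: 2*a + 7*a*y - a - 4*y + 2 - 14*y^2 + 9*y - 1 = a*(7*y + 1) - 14*y^2 + 5*y + 1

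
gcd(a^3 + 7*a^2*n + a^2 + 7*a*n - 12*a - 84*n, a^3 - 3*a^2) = a - 3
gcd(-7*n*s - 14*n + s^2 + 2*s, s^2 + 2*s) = s + 2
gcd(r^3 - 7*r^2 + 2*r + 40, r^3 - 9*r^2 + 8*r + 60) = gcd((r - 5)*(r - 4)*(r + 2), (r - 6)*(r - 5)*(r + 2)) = r^2 - 3*r - 10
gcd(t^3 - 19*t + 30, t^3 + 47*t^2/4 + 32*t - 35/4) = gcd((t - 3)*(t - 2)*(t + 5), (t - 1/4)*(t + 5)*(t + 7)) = t + 5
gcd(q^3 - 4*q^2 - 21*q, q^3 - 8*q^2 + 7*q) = q^2 - 7*q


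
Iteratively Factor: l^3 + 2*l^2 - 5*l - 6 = (l - 2)*(l^2 + 4*l + 3) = (l - 2)*(l + 3)*(l + 1)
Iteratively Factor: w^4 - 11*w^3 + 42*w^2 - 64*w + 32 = (w - 4)*(w^3 - 7*w^2 + 14*w - 8) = (w - 4)*(w - 2)*(w^2 - 5*w + 4) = (w - 4)^2*(w - 2)*(w - 1)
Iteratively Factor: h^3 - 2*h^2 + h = (h - 1)*(h^2 - h) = h*(h - 1)*(h - 1)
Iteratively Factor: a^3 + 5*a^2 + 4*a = (a + 1)*(a^2 + 4*a) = (a + 1)*(a + 4)*(a)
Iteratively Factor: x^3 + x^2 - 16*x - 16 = (x - 4)*(x^2 + 5*x + 4) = (x - 4)*(x + 1)*(x + 4)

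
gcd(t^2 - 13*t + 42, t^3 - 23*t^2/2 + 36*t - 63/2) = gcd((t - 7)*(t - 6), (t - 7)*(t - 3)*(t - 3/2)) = t - 7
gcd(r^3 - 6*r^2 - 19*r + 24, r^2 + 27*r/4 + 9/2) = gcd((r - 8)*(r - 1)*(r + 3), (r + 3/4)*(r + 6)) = 1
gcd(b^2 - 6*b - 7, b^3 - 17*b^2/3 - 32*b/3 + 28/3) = b - 7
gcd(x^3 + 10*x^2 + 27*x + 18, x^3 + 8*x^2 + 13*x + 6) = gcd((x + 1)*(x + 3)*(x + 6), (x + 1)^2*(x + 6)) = x^2 + 7*x + 6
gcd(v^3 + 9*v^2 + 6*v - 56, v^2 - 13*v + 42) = 1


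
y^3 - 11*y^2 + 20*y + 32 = (y - 8)*(y - 4)*(y + 1)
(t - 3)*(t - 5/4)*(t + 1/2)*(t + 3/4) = t^4 - 3*t^3 - 19*t^2/16 + 99*t/32 + 45/32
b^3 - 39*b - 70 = (b - 7)*(b + 2)*(b + 5)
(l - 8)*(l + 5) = l^2 - 3*l - 40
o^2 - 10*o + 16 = (o - 8)*(o - 2)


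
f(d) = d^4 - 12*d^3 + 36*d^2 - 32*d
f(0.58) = -8.68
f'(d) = 4*d^3 - 36*d^2 + 72*d - 32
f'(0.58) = -1.57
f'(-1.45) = -224.28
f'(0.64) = 0.38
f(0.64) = -8.71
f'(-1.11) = -161.75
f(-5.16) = 3481.22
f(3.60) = -40.55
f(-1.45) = 163.09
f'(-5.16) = -1911.59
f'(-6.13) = -2747.51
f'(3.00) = -32.00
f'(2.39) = -10.95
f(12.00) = 4800.00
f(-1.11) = 97.81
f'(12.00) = 2560.00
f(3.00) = -15.00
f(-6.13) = 5725.11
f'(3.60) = -52.74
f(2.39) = -2.04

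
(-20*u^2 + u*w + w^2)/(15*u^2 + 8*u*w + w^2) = (-4*u + w)/(3*u + w)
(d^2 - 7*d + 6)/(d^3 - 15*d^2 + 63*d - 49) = (d - 6)/(d^2 - 14*d + 49)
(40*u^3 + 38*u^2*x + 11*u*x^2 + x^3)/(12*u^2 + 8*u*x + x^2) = (20*u^2 + 9*u*x + x^2)/(6*u + x)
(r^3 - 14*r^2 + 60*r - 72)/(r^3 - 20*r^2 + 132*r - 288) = (r - 2)/(r - 8)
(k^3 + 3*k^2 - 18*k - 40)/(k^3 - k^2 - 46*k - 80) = (k - 4)/(k - 8)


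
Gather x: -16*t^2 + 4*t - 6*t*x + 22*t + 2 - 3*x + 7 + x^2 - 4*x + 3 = -16*t^2 + 26*t + x^2 + x*(-6*t - 7) + 12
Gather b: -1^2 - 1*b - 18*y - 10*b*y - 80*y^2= b*(-10*y - 1) - 80*y^2 - 18*y - 1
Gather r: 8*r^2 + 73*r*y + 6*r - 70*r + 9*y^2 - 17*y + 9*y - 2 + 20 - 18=8*r^2 + r*(73*y - 64) + 9*y^2 - 8*y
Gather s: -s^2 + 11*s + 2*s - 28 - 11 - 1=-s^2 + 13*s - 40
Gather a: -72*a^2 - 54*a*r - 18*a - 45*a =-72*a^2 + a*(-54*r - 63)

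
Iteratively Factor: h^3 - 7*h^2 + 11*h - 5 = (h - 1)*(h^2 - 6*h + 5) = (h - 5)*(h - 1)*(h - 1)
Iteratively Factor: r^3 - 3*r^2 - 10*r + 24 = (r - 4)*(r^2 + r - 6) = (r - 4)*(r - 2)*(r + 3)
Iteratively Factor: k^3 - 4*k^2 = (k)*(k^2 - 4*k) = k*(k - 4)*(k)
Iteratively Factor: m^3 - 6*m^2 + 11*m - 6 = (m - 1)*(m^2 - 5*m + 6) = (m - 2)*(m - 1)*(m - 3)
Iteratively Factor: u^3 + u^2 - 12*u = (u)*(u^2 + u - 12) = u*(u - 3)*(u + 4)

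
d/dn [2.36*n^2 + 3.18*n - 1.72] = 4.72*n + 3.18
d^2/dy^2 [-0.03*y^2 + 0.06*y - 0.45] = -0.0600000000000000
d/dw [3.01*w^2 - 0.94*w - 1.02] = 6.02*w - 0.94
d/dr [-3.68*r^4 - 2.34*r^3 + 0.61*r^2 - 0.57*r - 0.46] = -14.72*r^3 - 7.02*r^2 + 1.22*r - 0.57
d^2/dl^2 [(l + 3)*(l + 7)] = 2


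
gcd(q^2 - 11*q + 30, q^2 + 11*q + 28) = 1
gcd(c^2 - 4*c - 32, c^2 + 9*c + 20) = c + 4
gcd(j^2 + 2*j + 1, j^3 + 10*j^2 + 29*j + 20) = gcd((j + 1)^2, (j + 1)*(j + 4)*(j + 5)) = j + 1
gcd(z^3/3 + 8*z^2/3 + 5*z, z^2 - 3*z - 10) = 1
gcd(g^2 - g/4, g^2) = g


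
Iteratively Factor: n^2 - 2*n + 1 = (n - 1)*(n - 1)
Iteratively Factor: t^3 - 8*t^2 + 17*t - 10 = (t - 1)*(t^2 - 7*t + 10) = (t - 5)*(t - 1)*(t - 2)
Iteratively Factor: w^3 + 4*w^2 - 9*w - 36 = (w + 4)*(w^2 - 9) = (w + 3)*(w + 4)*(w - 3)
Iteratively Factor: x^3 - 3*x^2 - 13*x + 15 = (x + 3)*(x^2 - 6*x + 5) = (x - 1)*(x + 3)*(x - 5)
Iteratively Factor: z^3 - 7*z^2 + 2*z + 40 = (z + 2)*(z^2 - 9*z + 20) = (z - 5)*(z + 2)*(z - 4)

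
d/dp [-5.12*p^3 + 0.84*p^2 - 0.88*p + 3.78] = -15.36*p^2 + 1.68*p - 0.88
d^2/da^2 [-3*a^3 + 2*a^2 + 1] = 4 - 18*a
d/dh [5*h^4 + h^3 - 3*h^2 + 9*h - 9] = 20*h^3 + 3*h^2 - 6*h + 9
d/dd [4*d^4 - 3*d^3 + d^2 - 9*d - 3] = 16*d^3 - 9*d^2 + 2*d - 9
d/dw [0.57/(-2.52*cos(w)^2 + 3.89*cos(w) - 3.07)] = (2.2173 - 2.8728*cos(w))*sin(w)/(2.52*cos(w)^2 - 3.89*cos(w) + 3.07)^2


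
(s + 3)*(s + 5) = s^2 + 8*s + 15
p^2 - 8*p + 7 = (p - 7)*(p - 1)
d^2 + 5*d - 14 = (d - 2)*(d + 7)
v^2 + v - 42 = (v - 6)*(v + 7)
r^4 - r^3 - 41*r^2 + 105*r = r*(r - 5)*(r - 3)*(r + 7)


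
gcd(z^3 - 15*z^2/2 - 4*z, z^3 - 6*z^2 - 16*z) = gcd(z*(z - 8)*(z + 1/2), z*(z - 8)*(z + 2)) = z^2 - 8*z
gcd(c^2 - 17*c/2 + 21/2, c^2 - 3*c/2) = c - 3/2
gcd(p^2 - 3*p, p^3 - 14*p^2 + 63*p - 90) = p - 3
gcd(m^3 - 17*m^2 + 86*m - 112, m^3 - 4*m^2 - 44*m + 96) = m^2 - 10*m + 16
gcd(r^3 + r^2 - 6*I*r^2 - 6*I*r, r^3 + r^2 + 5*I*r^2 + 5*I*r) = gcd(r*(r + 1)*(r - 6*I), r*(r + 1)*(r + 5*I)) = r^2 + r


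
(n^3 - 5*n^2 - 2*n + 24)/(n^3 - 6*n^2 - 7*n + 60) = (n^2 - n - 6)/(n^2 - 2*n - 15)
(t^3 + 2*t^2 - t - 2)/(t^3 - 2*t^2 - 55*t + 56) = (t^2 + 3*t + 2)/(t^2 - t - 56)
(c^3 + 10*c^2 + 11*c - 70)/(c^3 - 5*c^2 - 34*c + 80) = (c + 7)/(c - 8)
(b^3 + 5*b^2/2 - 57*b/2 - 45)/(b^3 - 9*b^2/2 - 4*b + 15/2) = (b + 6)/(b - 1)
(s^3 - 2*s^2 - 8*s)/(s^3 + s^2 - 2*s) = (s - 4)/(s - 1)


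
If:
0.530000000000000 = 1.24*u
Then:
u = 0.43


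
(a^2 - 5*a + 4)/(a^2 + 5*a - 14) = (a^2 - 5*a + 4)/(a^2 + 5*a - 14)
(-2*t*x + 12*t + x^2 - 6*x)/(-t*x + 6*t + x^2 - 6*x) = (-2*t + x)/(-t + x)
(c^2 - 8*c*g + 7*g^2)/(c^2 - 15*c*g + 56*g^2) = (c - g)/(c - 8*g)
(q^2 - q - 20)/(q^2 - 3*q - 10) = (q + 4)/(q + 2)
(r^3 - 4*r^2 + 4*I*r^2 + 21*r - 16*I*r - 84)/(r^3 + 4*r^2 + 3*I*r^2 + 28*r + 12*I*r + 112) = (r^2 - r*(4 + 3*I) + 12*I)/(r^2 + 4*r*(1 - I) - 16*I)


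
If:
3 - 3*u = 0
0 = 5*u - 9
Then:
No Solution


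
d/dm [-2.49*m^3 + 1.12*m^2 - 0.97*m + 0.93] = -7.47*m^2 + 2.24*m - 0.97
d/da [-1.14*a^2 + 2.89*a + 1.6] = 2.89 - 2.28*a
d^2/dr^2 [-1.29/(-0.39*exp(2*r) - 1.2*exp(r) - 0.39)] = (1.29*(0.78*exp(r) + 1.2)*(1.56*exp(r) + 2.4)*exp(r) - (2.0124*exp(r) + 1.548)*(0.39*exp(2*r) + 1.2*exp(r) + 0.39))*exp(r)/(0.39*exp(2*r) + 1.2*exp(r) + 0.39)^3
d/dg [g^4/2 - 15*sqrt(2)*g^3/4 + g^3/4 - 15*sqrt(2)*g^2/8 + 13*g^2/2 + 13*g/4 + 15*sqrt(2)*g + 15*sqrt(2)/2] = 2*g^3 - 45*sqrt(2)*g^2/4 + 3*g^2/4 - 15*sqrt(2)*g/4 + 13*g + 13/4 + 15*sqrt(2)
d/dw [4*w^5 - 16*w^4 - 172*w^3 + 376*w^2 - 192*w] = 20*w^4 - 64*w^3 - 516*w^2 + 752*w - 192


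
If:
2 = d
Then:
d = 2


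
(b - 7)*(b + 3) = b^2 - 4*b - 21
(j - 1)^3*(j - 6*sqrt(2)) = j^4 - 6*sqrt(2)*j^3 - 3*j^3 + 3*j^2 + 18*sqrt(2)*j^2 - 18*sqrt(2)*j - j + 6*sqrt(2)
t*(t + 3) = t^2 + 3*t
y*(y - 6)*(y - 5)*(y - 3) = y^4 - 14*y^3 + 63*y^2 - 90*y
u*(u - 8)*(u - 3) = u^3 - 11*u^2 + 24*u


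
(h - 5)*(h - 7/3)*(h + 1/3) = h^3 - 7*h^2 + 83*h/9 + 35/9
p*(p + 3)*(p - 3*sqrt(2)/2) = p^3 - 3*sqrt(2)*p^2/2 + 3*p^2 - 9*sqrt(2)*p/2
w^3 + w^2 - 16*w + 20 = (w - 2)^2*(w + 5)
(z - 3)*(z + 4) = z^2 + z - 12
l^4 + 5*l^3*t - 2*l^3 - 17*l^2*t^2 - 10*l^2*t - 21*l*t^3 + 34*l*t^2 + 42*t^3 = (l - 2)*(l - 3*t)*(l + t)*(l + 7*t)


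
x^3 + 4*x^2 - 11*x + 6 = (x - 1)^2*(x + 6)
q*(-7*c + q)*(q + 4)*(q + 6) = -7*c*q^3 - 70*c*q^2 - 168*c*q + q^4 + 10*q^3 + 24*q^2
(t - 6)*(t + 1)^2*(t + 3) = t^4 - t^3 - 23*t^2 - 39*t - 18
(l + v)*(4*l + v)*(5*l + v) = 20*l^3 + 29*l^2*v + 10*l*v^2 + v^3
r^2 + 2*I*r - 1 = (r + I)^2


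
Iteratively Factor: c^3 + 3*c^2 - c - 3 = (c - 1)*(c^2 + 4*c + 3) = (c - 1)*(c + 3)*(c + 1)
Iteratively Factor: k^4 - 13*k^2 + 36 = (k - 3)*(k^3 + 3*k^2 - 4*k - 12) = (k - 3)*(k - 2)*(k^2 + 5*k + 6) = (k - 3)*(k - 2)*(k + 3)*(k + 2)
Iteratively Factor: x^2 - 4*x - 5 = (x + 1)*(x - 5)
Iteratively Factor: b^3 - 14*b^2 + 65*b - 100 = (b - 5)*(b^2 - 9*b + 20) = (b - 5)^2*(b - 4)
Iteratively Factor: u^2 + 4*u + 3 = (u + 1)*(u + 3)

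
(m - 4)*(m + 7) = m^2 + 3*m - 28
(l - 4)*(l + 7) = l^2 + 3*l - 28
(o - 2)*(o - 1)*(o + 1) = o^3 - 2*o^2 - o + 2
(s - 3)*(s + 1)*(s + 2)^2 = s^4 + 2*s^3 - 7*s^2 - 20*s - 12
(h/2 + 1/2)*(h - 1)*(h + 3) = h^3/2 + 3*h^2/2 - h/2 - 3/2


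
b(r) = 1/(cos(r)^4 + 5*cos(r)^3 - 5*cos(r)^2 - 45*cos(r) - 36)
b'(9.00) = -2.17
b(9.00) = -0.45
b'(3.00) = -58.71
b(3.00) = -4.14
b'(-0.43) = 0.00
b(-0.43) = -0.01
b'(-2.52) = 0.69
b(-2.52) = -0.20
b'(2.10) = -0.14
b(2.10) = -0.07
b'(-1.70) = 0.05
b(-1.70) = -0.03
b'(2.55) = -0.80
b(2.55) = -0.22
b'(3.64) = 1.34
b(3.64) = -0.32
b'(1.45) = -0.03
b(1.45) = -0.02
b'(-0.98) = 0.01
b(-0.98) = -0.02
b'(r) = (4*sin(r)*cos(r)^3 + 15*sin(r)*cos(r)^2 - 10*sin(r)*cos(r) - 45*sin(r))/(cos(r)^4 + 5*cos(r)^3 - 5*cos(r)^2 - 45*cos(r) - 36)^2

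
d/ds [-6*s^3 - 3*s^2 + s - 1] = -18*s^2 - 6*s + 1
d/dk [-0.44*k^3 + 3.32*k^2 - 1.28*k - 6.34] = -1.32*k^2 + 6.64*k - 1.28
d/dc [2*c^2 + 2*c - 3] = 4*c + 2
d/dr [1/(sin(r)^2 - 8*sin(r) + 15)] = 2*(4 - sin(r))*cos(r)/(sin(r)^2 - 8*sin(r) + 15)^2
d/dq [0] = 0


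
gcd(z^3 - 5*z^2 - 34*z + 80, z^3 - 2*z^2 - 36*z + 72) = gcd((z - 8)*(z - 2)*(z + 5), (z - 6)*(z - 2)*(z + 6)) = z - 2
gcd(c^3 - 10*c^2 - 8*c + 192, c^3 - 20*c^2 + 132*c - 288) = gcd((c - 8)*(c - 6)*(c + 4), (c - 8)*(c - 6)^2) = c^2 - 14*c + 48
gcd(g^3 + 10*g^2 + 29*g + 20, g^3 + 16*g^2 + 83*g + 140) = g^2 + 9*g + 20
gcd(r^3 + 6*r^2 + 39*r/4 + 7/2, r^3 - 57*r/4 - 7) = r^2 + 4*r + 7/4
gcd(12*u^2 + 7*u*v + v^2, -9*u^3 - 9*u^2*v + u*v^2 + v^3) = 3*u + v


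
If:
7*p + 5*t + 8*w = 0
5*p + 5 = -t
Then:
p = 4*w/9 - 25/18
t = 35/18 - 20*w/9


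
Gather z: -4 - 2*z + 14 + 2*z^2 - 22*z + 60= 2*z^2 - 24*z + 70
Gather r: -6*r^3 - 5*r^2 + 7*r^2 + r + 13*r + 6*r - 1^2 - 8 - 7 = -6*r^3 + 2*r^2 + 20*r - 16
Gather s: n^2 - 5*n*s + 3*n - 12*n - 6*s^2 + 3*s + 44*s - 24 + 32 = n^2 - 9*n - 6*s^2 + s*(47 - 5*n) + 8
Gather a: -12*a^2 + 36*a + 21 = -12*a^2 + 36*a + 21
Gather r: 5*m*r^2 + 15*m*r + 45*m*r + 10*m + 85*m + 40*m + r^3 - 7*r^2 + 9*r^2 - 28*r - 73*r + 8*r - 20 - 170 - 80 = 135*m + r^3 + r^2*(5*m + 2) + r*(60*m - 93) - 270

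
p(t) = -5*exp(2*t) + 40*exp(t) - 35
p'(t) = -10*exp(2*t) + 40*exp(t)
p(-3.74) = -34.05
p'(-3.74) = 0.94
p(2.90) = -959.53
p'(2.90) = -2576.03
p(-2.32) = -31.12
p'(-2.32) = 3.83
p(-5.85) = -34.88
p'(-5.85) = 0.12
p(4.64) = -49500.39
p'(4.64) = -103072.55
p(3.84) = -8997.08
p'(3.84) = -19785.18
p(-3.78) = -34.09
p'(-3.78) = 0.91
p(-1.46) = -25.98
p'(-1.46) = 8.75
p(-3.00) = -33.02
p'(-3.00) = 1.97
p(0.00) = 0.00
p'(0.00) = 30.00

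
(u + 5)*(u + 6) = u^2 + 11*u + 30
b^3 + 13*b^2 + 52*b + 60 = (b + 2)*(b + 5)*(b + 6)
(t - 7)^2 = t^2 - 14*t + 49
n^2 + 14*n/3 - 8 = (n - 4/3)*(n + 6)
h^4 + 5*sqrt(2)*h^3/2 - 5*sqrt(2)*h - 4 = (h - sqrt(2))*(h + sqrt(2)/2)*(h + sqrt(2))*(h + 2*sqrt(2))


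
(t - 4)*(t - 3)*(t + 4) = t^3 - 3*t^2 - 16*t + 48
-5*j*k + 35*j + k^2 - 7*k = (-5*j + k)*(k - 7)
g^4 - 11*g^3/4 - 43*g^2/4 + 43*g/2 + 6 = (g - 4)*(g - 2)*(g + 1/4)*(g + 3)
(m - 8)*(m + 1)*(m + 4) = m^3 - 3*m^2 - 36*m - 32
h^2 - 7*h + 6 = (h - 6)*(h - 1)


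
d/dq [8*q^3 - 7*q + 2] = 24*q^2 - 7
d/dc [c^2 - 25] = 2*c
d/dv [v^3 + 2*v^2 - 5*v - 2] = 3*v^2 + 4*v - 5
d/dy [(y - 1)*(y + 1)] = 2*y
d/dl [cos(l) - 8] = -sin(l)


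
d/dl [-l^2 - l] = -2*l - 1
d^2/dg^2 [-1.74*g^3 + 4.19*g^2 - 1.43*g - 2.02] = 8.38 - 10.44*g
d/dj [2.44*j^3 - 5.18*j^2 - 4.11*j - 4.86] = 7.32*j^2 - 10.36*j - 4.11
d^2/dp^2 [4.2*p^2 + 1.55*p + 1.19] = 8.40000000000000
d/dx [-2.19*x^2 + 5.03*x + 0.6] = 5.03 - 4.38*x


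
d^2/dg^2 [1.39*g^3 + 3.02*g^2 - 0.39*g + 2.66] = 8.34*g + 6.04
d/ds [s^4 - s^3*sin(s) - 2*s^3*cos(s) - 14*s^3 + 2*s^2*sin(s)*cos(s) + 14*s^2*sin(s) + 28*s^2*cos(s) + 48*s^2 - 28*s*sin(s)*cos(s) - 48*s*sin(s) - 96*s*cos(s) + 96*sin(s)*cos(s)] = 2*s^3*sin(s) - s^3*cos(s) + 4*s^3 - 31*s^2*sin(s) + 8*s^2*cos(s) + 2*s^2*cos(2*s) - 42*s^2 + 124*s*sin(s) + 2*s*sin(2*s) + 8*s*cos(s) - 28*s*cos(2*s) + 96*s - 48*sin(s) - 14*sin(2*s) - 96*cos(s) + 96*cos(2*s)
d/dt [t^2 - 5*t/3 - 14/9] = 2*t - 5/3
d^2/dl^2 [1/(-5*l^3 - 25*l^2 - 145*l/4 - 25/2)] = 8*(4*(3*l + 5)*(4*l^3 + 20*l^2 + 29*l + 10) - (12*l^2 + 40*l + 29)^2)/(5*(4*l^3 + 20*l^2 + 29*l + 10)^3)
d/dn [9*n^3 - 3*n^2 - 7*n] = 27*n^2 - 6*n - 7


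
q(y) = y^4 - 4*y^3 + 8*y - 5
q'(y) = 4*y^3 - 12*y^2 + 8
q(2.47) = -8.30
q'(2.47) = -4.93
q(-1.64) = 6.76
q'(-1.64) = -41.92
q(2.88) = -8.71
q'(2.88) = 4.02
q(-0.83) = -8.88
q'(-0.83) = -2.55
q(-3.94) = 449.11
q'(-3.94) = -422.94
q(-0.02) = -5.16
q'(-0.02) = 8.00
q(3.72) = 10.35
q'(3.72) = 47.85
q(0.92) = -0.04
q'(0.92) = 0.96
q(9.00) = 3712.00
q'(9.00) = 1952.00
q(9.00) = 3712.00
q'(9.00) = 1952.00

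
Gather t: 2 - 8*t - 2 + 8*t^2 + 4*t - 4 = 8*t^2 - 4*t - 4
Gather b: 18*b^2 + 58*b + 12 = 18*b^2 + 58*b + 12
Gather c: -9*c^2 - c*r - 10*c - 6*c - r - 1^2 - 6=-9*c^2 + c*(-r - 16) - r - 7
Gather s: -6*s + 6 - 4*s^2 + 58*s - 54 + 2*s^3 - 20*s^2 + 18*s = 2*s^3 - 24*s^2 + 70*s - 48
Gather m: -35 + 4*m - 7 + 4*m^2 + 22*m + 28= 4*m^2 + 26*m - 14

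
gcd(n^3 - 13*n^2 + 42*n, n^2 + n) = n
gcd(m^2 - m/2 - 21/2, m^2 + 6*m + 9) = m + 3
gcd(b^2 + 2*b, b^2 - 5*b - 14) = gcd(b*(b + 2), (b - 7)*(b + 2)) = b + 2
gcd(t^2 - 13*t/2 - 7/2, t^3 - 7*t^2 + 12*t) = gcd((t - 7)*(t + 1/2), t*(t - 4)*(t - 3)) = 1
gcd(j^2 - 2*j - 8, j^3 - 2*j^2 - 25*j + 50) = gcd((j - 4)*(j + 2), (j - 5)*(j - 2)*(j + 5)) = 1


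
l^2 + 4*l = l*(l + 4)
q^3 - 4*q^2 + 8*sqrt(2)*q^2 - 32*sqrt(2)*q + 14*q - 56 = (q - 4)*(q + sqrt(2))*(q + 7*sqrt(2))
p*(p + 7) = p^2 + 7*p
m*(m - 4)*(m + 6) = m^3 + 2*m^2 - 24*m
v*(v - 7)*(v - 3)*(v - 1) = v^4 - 11*v^3 + 31*v^2 - 21*v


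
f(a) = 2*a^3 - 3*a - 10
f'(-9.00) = 483.00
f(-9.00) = -1441.00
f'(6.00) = 213.00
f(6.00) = 404.00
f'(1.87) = 17.98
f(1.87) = -2.53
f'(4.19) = 102.34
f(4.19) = 124.55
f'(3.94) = 90.14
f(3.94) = 100.51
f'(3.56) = 73.04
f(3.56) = 69.56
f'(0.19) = -2.78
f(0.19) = -10.56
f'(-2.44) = 32.72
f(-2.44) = -31.73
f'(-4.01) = 93.48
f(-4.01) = -126.93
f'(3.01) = 51.36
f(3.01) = 35.51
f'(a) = 6*a^2 - 3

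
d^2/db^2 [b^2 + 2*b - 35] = 2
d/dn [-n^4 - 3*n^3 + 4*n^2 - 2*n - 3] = -4*n^3 - 9*n^2 + 8*n - 2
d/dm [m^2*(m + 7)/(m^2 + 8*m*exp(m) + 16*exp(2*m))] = m*(-8*m^2*exp(m) + m^2 - 44*m*exp(m) + 56*exp(m))/(m^3 + 12*m^2*exp(m) + 48*m*exp(2*m) + 64*exp(3*m))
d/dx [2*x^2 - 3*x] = 4*x - 3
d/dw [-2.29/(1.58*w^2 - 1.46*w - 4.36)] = (7.2364*w - 3.3434)/(-1.58*w^2 + 1.46*w + 4.36)^2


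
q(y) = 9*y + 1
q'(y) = 9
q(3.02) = 28.18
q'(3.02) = 9.00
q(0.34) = 4.06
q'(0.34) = 9.00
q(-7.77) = -68.93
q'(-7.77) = 9.00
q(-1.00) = -8.00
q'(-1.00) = 9.00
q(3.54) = 32.86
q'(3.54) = 9.00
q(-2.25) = -19.25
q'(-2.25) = 9.00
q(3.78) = 35.02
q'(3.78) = 9.00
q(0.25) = 3.25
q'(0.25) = 9.00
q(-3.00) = -26.00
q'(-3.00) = 9.00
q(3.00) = 28.00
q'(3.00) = 9.00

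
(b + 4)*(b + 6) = b^2 + 10*b + 24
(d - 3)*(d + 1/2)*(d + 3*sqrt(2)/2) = d^3 - 5*d^2/2 + 3*sqrt(2)*d^2/2 - 15*sqrt(2)*d/4 - 3*d/2 - 9*sqrt(2)/4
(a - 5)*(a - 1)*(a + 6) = a^3 - 31*a + 30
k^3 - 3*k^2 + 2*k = k*(k - 2)*(k - 1)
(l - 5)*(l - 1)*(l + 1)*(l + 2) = l^4 - 3*l^3 - 11*l^2 + 3*l + 10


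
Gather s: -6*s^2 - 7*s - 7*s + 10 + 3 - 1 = -6*s^2 - 14*s + 12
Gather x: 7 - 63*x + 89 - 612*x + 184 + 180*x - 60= 220 - 495*x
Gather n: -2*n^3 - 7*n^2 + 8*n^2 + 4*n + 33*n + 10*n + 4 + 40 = -2*n^3 + n^2 + 47*n + 44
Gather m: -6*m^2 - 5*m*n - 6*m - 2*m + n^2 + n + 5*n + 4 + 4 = -6*m^2 + m*(-5*n - 8) + n^2 + 6*n + 8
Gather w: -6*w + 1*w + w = -4*w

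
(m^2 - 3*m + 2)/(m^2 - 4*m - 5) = (-m^2 + 3*m - 2)/(-m^2 + 4*m + 5)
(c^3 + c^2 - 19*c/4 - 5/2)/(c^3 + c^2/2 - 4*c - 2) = (c + 5/2)/(c + 2)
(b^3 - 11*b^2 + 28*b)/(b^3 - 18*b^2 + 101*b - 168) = b*(b - 4)/(b^2 - 11*b + 24)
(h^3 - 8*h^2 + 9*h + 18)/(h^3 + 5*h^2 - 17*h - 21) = (h - 6)/(h + 7)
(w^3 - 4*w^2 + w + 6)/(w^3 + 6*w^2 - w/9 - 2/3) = 9*(w^3 - 4*w^2 + w + 6)/(9*w^3 + 54*w^2 - w - 6)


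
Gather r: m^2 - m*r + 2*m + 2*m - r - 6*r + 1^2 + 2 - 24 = m^2 + 4*m + r*(-m - 7) - 21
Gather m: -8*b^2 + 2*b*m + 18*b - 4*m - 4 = -8*b^2 + 18*b + m*(2*b - 4) - 4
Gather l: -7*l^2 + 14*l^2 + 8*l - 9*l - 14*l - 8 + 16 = 7*l^2 - 15*l + 8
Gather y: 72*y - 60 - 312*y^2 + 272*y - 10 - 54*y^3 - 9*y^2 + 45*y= -54*y^3 - 321*y^2 + 389*y - 70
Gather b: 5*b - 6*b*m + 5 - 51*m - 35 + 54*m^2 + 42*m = b*(5 - 6*m) + 54*m^2 - 9*m - 30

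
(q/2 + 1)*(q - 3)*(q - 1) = q^3/2 - q^2 - 5*q/2 + 3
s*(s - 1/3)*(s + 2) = s^3 + 5*s^2/3 - 2*s/3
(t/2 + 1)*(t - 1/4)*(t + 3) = t^3/2 + 19*t^2/8 + 19*t/8 - 3/4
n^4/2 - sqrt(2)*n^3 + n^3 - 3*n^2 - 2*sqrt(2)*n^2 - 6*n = n*(n/2 + 1)*(n - 3*sqrt(2))*(n + sqrt(2))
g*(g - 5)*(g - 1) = g^3 - 6*g^2 + 5*g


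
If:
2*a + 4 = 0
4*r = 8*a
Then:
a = -2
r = -4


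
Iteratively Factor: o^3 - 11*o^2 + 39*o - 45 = (o - 3)*(o^2 - 8*o + 15) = (o - 5)*(o - 3)*(o - 3)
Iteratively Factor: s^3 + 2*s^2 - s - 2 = (s - 1)*(s^2 + 3*s + 2) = (s - 1)*(s + 2)*(s + 1)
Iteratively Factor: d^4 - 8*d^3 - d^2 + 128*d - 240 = (d - 5)*(d^3 - 3*d^2 - 16*d + 48) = (d - 5)*(d - 3)*(d^2 - 16) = (d - 5)*(d - 4)*(d - 3)*(d + 4)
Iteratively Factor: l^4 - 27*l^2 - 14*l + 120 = (l + 3)*(l^3 - 3*l^2 - 18*l + 40) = (l - 2)*(l + 3)*(l^2 - l - 20) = (l - 5)*(l - 2)*(l + 3)*(l + 4)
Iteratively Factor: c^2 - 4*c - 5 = (c - 5)*(c + 1)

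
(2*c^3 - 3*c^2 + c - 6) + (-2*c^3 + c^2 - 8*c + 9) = -2*c^2 - 7*c + 3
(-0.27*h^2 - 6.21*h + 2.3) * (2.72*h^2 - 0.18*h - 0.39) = -0.7344*h^4 - 16.8426*h^3 + 7.4791*h^2 + 2.0079*h - 0.897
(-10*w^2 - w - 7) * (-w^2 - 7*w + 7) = 10*w^4 + 71*w^3 - 56*w^2 + 42*w - 49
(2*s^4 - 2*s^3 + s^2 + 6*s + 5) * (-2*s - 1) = -4*s^5 + 2*s^4 - 13*s^2 - 16*s - 5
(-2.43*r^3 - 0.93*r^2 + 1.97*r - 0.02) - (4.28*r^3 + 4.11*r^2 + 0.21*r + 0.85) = -6.71*r^3 - 5.04*r^2 + 1.76*r - 0.87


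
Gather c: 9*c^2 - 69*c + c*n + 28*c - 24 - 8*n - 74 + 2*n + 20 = 9*c^2 + c*(n - 41) - 6*n - 78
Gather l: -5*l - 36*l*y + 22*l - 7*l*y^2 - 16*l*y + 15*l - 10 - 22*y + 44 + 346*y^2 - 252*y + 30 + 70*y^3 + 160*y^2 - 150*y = l*(-7*y^2 - 52*y + 32) + 70*y^3 + 506*y^2 - 424*y + 64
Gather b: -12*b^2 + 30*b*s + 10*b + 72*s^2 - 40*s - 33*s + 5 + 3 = -12*b^2 + b*(30*s + 10) + 72*s^2 - 73*s + 8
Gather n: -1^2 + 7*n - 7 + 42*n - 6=49*n - 14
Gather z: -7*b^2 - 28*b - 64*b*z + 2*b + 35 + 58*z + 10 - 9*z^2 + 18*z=-7*b^2 - 26*b - 9*z^2 + z*(76 - 64*b) + 45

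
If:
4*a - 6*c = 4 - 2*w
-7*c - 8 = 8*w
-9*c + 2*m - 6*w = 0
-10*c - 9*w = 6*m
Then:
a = 579/107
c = 216/107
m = 84/107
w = -296/107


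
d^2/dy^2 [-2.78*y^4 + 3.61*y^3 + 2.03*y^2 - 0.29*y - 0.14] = -33.36*y^2 + 21.66*y + 4.06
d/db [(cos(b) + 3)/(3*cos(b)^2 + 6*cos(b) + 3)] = (cos(b) + 5)*sin(b)/(3*(cos(b) + 1)^3)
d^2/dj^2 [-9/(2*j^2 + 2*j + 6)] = 9*(j^2 + j - (2*j + 1)^2 + 3)/(j^2 + j + 3)^3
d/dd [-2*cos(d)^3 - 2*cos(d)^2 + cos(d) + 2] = (6*cos(d)^2 + 4*cos(d) - 1)*sin(d)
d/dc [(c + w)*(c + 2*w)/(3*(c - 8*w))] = ((c - 8*w)*(2*c + 3*w) - (c + w)*(c + 2*w))/(3*(c - 8*w)^2)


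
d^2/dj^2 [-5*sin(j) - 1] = 5*sin(j)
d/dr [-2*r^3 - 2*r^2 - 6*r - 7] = -6*r^2 - 4*r - 6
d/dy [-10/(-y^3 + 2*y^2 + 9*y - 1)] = 10*(-3*y^2 + 4*y + 9)/(y^3 - 2*y^2 - 9*y + 1)^2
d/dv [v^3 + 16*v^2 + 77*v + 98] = 3*v^2 + 32*v + 77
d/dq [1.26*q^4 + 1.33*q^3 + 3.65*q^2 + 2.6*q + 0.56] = 5.04*q^3 + 3.99*q^2 + 7.3*q + 2.6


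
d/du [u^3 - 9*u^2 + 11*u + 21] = 3*u^2 - 18*u + 11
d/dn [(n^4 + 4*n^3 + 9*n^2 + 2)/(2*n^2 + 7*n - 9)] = (4*n^5 + 29*n^4 + 20*n^3 - 45*n^2 - 170*n - 14)/(4*n^4 + 28*n^3 + 13*n^2 - 126*n + 81)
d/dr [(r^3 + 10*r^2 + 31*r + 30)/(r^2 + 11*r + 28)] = (r^4 + 22*r^3 + 163*r^2 + 500*r + 538)/(r^4 + 22*r^3 + 177*r^2 + 616*r + 784)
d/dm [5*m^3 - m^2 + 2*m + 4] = 15*m^2 - 2*m + 2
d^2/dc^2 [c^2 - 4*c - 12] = 2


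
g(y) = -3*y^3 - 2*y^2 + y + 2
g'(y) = -9*y^2 - 4*y + 1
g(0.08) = 2.07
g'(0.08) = 0.62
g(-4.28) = 196.29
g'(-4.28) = -146.75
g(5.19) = -466.08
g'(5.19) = -262.18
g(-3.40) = 93.39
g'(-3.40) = -89.44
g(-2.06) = 17.68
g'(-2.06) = -28.95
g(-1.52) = 6.39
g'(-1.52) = -13.71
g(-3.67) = 119.68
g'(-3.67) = -105.54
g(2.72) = -70.45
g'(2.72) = -76.47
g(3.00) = -94.00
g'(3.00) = -92.00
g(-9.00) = 2018.00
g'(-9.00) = -692.00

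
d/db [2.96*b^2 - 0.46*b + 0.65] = 5.92*b - 0.46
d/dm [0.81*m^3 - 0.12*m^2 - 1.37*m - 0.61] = 2.43*m^2 - 0.24*m - 1.37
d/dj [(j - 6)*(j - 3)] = 2*j - 9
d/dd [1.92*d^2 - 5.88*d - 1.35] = 3.84*d - 5.88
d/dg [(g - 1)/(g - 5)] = -4/(g - 5)^2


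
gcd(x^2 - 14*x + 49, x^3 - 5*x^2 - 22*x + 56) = x - 7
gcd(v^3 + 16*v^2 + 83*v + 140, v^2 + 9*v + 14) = v + 7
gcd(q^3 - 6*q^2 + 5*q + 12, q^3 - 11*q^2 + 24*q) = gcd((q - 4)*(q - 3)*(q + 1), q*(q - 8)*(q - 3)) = q - 3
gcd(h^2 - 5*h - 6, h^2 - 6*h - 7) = h + 1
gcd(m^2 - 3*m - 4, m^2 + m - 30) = 1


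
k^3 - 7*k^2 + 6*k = k*(k - 6)*(k - 1)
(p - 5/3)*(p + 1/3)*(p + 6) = p^3 + 14*p^2/3 - 77*p/9 - 10/3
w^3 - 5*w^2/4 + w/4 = w*(w - 1)*(w - 1/4)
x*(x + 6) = x^2 + 6*x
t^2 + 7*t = t*(t + 7)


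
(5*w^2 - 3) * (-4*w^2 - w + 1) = -20*w^4 - 5*w^3 + 17*w^2 + 3*w - 3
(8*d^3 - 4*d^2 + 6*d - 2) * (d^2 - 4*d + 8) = 8*d^5 - 36*d^4 + 86*d^3 - 58*d^2 + 56*d - 16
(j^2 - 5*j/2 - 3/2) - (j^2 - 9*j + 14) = 13*j/2 - 31/2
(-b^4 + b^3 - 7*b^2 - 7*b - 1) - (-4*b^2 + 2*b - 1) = -b^4 + b^3 - 3*b^2 - 9*b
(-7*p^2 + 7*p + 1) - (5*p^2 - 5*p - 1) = -12*p^2 + 12*p + 2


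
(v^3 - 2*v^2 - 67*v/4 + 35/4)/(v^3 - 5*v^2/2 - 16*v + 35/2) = (v - 1/2)/(v - 1)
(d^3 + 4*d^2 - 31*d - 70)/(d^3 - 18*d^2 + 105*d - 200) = (d^2 + 9*d + 14)/(d^2 - 13*d + 40)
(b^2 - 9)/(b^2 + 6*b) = (b^2 - 9)/(b*(b + 6))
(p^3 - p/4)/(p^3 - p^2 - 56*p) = (1/4 - p^2)/(-p^2 + p + 56)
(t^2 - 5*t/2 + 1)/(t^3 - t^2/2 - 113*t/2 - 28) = (-2*t^2 + 5*t - 2)/(-2*t^3 + t^2 + 113*t + 56)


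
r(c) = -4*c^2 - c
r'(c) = -8*c - 1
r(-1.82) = -11.43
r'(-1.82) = 13.56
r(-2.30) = -18.86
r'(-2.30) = 17.40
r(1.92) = -16.67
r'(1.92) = -16.36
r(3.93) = -65.71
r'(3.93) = -32.44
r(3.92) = -65.39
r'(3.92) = -32.36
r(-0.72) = -1.35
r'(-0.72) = 4.76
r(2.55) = -28.56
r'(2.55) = -21.40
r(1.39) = -9.12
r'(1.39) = -12.12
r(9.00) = -333.00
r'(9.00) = -73.00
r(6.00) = -150.00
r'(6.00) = -49.00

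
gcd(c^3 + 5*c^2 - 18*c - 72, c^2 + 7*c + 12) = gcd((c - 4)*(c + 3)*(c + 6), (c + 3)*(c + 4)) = c + 3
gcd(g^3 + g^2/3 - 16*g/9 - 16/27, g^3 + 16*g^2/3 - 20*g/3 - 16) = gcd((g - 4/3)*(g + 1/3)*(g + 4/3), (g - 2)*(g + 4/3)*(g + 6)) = g + 4/3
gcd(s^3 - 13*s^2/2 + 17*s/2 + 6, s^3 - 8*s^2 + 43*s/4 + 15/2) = s + 1/2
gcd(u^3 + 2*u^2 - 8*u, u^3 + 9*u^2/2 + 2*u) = u^2 + 4*u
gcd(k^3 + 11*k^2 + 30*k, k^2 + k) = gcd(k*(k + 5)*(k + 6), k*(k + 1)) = k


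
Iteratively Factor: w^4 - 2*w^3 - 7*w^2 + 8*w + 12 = (w - 2)*(w^3 - 7*w - 6) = (w - 2)*(w + 2)*(w^2 - 2*w - 3) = (w - 3)*(w - 2)*(w + 2)*(w + 1)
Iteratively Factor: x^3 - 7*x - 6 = (x + 1)*(x^2 - x - 6) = (x + 1)*(x + 2)*(x - 3)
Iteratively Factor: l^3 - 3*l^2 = (l)*(l^2 - 3*l) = l^2*(l - 3)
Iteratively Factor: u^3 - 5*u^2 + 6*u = (u - 3)*(u^2 - 2*u) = u*(u - 3)*(u - 2)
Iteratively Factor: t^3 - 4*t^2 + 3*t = (t - 1)*(t^2 - 3*t) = t*(t - 1)*(t - 3)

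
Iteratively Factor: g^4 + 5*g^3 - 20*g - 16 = (g - 2)*(g^3 + 7*g^2 + 14*g + 8) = (g - 2)*(g + 4)*(g^2 + 3*g + 2) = (g - 2)*(g + 1)*(g + 4)*(g + 2)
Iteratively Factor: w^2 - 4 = (w - 2)*(w + 2)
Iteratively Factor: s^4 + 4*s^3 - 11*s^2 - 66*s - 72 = (s + 2)*(s^3 + 2*s^2 - 15*s - 36) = (s + 2)*(s + 3)*(s^2 - s - 12) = (s - 4)*(s + 2)*(s + 3)*(s + 3)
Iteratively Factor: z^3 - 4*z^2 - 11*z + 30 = (z - 5)*(z^2 + z - 6) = (z - 5)*(z - 2)*(z + 3)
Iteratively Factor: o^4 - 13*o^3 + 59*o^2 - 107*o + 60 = (o - 3)*(o^3 - 10*o^2 + 29*o - 20) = (o - 3)*(o - 1)*(o^2 - 9*o + 20) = (o - 4)*(o - 3)*(o - 1)*(o - 5)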